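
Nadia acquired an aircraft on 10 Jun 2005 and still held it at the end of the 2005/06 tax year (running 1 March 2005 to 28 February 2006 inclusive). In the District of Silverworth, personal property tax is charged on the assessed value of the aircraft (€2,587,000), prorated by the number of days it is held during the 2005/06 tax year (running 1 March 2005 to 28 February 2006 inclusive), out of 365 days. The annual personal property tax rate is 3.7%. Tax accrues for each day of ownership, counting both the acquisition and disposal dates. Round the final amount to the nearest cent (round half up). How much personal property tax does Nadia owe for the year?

€69,232.37

Days held (10 Jun 2005 – 28 Feb 2006): 264 out of 365
Tax = €2,587,000 × 3.7% × 264/365 = €69,232.3726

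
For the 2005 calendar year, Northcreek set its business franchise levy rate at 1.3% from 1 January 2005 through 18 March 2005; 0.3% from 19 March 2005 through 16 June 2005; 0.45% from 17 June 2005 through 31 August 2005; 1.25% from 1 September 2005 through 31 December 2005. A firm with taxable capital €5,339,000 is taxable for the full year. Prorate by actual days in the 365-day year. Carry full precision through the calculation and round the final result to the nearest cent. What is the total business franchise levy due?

€45,900.77

1 January – 18 March 2005: 77 days at 1.3% → €5,339,000 × 1.3% × 77/365 = €14,642.0247
19 March – 16 June 2005: 90 days at 0.3% → €5,339,000 × 0.3% × 90/365 = €3,949.3973
17 June – 31 August 2005: 76 days at 0.45% → €5,339,000 × 0.45% × 76/365 = €5,002.5699
1 September – 31 December 2005: 122 days at 1.25% → €5,339,000 × 1.25% × 122/365 = €22,306.7808
Total = €45,900.7726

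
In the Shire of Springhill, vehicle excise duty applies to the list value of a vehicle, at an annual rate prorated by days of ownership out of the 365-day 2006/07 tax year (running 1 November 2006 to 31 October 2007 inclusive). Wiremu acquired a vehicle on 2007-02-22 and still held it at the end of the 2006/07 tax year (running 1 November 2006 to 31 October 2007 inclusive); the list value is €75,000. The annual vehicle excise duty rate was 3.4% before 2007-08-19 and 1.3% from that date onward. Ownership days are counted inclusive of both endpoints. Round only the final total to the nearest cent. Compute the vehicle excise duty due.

2007-02-22 to 2007-08-18: 178 days at 3.4% → €75,000 × 3.4% × 178/365 = €1,243.5616
2007-08-19 to 2007-10-31: 74 days at 1.3% → €75,000 × 1.3% × 74/365 = €197.6712
Total = €1,441.2329

€1,441.23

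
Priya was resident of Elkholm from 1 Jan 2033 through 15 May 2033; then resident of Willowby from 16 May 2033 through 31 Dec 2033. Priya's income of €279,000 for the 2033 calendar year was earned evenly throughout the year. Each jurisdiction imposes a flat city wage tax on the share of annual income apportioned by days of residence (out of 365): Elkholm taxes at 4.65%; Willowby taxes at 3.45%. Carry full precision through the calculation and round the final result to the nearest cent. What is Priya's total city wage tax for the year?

Elkholm, 1 Jan – 15 May 2033: 135 days → €279,000 × 4.65% × 135/365 = €4,798.4178
Willowby, 16 May – 31 Dec 2033: 230 days → €279,000 × 3.45% × 230/365 = €6,065.3836
Total = €10,863.8014

€10,863.80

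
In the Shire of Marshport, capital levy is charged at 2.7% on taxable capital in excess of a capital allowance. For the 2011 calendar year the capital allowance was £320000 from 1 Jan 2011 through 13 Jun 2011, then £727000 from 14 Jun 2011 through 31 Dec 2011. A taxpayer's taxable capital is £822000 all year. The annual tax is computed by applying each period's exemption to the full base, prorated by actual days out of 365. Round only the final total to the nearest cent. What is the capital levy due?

£7502.52

1 Jan – 13 Jun 2011: 164 days, exemption £320000 → (£822000 − £320000) × 2.7% × 164/365 = £6090.0164
14 Jun – 31 Dec 2011: 201 days, exemption £727000 → (£822000 − £727000) × 2.7% × 201/365 = £1412.5068
Total = £7502.5233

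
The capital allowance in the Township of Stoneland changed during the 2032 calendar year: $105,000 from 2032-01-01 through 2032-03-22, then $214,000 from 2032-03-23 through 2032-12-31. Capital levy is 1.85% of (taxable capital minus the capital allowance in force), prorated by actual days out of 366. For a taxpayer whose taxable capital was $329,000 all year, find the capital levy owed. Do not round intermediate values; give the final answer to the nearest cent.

$2,579.28

2032-01-01 to 2032-03-22: 82 days, exemption $105,000 → ($329,000 − $105,000) × 1.85% × 82/366 = $928.4372
2032-03-23 to 2032-12-31: 284 days, exemption $214,000 → ($329,000 − $214,000) × 1.85% × 284/366 = $1,650.8470
Total = $2,579.2842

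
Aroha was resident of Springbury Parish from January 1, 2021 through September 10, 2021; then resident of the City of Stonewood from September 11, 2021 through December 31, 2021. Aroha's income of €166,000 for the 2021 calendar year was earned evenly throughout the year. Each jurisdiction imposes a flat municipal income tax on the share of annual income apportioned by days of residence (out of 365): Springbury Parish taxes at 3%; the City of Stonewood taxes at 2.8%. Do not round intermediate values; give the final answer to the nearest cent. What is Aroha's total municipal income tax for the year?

Springbury Parish, January 1 – September 10, 2021: 253 days → €166,000 × 3% × 253/365 = €3,451.8904
The City of Stonewood, September 11 – December 31, 2021: 112 days → €166,000 × 2.8% × 112/365 = €1,426.2356
Total = €4,878.1260

€4,878.13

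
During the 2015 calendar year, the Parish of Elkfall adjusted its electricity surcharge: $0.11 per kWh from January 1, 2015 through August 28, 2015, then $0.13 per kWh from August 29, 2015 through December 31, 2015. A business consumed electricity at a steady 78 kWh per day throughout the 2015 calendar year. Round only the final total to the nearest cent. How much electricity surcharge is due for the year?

$3,326.70

January 1 – August 28, 2015: 240 days × 78 kWh/day = 18,720 kWh at $0.11/kWh → $2,059.20
August 29 – December 31, 2015: 125 days × 78 kWh/day = 9,750 kWh at $0.13/kWh → $1,267.50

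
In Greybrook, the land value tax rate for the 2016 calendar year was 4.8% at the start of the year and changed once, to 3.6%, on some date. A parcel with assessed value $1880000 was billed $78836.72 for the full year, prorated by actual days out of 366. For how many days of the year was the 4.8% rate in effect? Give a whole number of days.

181 days

Let d = days at the first rate; then 366 − d days at the second rate.
$1880000 × [4.8%·d + 3.6%·(366−d)] / 366 = $78836.72
Solving gives d = 181, so the new rate took effect on 30 Jun 2016.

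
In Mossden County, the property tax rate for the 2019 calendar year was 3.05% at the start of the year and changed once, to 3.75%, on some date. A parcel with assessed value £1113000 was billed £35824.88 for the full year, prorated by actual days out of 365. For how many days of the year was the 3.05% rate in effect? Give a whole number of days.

277 days

Let d = days at the first rate; then 365 − d days at the second rate.
£1113000 × [3.05%·d + 3.75%·(365−d)] / 365 = £35824.88
Solving gives d = 277, so the new rate took effect on October 5, 2019.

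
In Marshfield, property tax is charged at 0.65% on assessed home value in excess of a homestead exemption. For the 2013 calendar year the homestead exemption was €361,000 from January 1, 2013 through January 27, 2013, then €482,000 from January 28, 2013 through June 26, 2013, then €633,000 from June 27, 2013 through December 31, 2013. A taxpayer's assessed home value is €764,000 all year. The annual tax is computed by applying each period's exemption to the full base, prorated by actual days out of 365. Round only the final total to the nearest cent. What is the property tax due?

January 1 – January 27, 2013: 27 days, exemption €361,000 → (€764,000 − €361,000) × 0.65% × 27/365 = €193.7712
January 28 – June 26, 2013: 150 days, exemption €482,000 → (€764,000 − €482,000) × 0.65% × 150/365 = €753.2877
June 27 – December 31, 2013: 188 days, exemption €633,000 → (€764,000 − €633,000) × 0.65% × 188/365 = €438.5808
Total = €1,385.6397

€1,385.64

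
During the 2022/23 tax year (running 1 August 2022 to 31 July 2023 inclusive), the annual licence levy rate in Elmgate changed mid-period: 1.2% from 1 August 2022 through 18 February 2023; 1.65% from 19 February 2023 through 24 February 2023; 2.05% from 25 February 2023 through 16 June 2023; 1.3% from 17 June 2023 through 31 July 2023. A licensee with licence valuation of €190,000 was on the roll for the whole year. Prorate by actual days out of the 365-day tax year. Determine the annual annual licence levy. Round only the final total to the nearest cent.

€2,813.04

1 August 2022 – 18 February 2023: 202 days at 1.2% → €190,000 × 1.2% × 202/365 = €1,261.8082
19 February – 24 February 2023: 6 days at 1.65% → €190,000 × 1.65% × 6/365 = €51.5342
25 February – 16 June 2023: 112 days at 2.05% → €190,000 × 2.05% × 112/365 = €1,195.1781
17 June – 31 July 2023: 45 days at 1.3% → €190,000 × 1.3% × 45/365 = €304.5205
Total = €2,813.0411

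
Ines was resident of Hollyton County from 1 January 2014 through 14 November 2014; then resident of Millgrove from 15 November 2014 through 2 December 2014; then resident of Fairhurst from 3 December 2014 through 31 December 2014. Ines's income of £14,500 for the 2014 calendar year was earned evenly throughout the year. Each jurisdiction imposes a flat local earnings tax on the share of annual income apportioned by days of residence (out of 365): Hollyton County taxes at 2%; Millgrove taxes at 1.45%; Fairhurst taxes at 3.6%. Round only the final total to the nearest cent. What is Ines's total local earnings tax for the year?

Hollyton County, 1 January – 14 November 2014: 318 days → £14,500 × 2% × 318/365 = £252.6575
Millgrove, 15 November – 2 December 2014: 18 days → £14,500 × 1.45% × 18/365 = £10.3685
Fairhurst, 3 December – 31 December 2014: 29 days → £14,500 × 3.6% × 29/365 = £41.4740
Total = £304.5000

£304.50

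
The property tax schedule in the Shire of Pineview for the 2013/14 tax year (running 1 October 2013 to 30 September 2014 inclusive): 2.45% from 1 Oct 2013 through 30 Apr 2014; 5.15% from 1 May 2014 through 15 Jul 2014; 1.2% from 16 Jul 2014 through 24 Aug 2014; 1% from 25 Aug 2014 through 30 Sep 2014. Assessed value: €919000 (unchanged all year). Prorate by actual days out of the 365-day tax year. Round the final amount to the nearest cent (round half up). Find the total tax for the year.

€25072.33

1 Oct 2013 – 30 Apr 2014: 212 days at 2.45% → €919000 × 2.45% × 212/365 = €13077.4959
1 May – 15 Jul 2014: 76 days at 5.15% → €919000 × 5.15% × 76/365 = €9854.7014
16 Jul – 24 Aug 2014: 40 days at 1.2% → €919000 × 1.2% × 40/365 = €1208.5479
25 Aug – 30 Sep 2014: 37 days at 1% → €919000 × 1% × 37/365 = €931.5890
Total = €25072.3342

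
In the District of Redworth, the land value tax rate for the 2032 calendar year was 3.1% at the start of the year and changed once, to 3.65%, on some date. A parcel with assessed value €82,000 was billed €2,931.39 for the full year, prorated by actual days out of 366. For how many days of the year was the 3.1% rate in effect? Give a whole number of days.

Let d = days at the first rate; then 366 − d days at the second rate.
€82,000 × [3.1%·d + 3.65%·(366−d)] / 366 = €2,931.39
Solving gives d = 50, so the new rate took effect on February 20, 2032.

50 days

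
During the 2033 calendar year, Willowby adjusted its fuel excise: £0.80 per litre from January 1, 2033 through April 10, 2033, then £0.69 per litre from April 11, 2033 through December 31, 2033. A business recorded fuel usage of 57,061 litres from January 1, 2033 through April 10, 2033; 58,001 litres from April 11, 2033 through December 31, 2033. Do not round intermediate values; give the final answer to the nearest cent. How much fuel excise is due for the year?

January 1 – April 10, 2033: 57,061 litres at £0.80/litre → £45648.80
April 11 – December 31, 2033: 58,001 litres at £0.69/litre → £40020.69

£85669.49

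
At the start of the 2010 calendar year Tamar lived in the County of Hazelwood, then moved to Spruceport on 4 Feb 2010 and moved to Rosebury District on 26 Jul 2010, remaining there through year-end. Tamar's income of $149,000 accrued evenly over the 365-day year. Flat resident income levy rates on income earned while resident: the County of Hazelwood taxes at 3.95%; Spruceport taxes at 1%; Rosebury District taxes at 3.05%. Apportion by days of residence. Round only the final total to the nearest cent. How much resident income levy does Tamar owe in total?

The County of Hazelwood, 1 Jan – 3 Feb 2010: 34 days → $149,000 × 3.95% × 34/365 = $548.2384
Spruceport, 4 Feb – 25 Jul 2010: 172 days → $149,000 × 1% × 172/365 = $702.1370
Rosebury District, 26 Jul – 31 Dec 2010: 159 days → $149,000 × 3.05% × 159/365 = $1,979.6589
Total = $3,230.0342

$3,230.03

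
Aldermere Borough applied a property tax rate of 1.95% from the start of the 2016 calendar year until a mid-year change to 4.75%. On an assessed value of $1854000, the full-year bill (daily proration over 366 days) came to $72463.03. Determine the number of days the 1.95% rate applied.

110 days

Let d = days at the first rate; then 366 − d days at the second rate.
$1854000 × [1.95%·d + 4.75%·(366−d)] / 366 = $72463.03
Solving gives d = 110, so the new rate took effect on 20 Apr 2016.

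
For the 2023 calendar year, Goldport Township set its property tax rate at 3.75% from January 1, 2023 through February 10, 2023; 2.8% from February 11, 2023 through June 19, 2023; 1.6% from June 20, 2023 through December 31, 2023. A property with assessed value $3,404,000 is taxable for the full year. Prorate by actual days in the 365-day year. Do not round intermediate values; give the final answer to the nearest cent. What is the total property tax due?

January 1 – February 10, 2023: 41 days at 3.75% → $3,404,000 × 3.75% × 41/365 = $14,338.7671
February 11 – June 19, 2023: 129 days at 2.8% → $3,404,000 × 2.8% × 129/365 = $33,685.6110
June 20 – December 31, 2023: 195 days at 1.6% → $3,404,000 × 1.6% × 195/365 = $29,097.2055
Total = $77,121.5836

$77,121.58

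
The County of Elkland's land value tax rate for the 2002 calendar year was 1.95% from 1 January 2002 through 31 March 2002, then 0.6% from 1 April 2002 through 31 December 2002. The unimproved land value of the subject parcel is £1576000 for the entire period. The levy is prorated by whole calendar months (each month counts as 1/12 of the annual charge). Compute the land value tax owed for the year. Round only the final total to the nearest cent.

1 January – 31 March 2002: 3 months at 1.95% → £1576000 × 1.95% × 3/12 = £7683.0000
1 April – 31 December 2002: 9 months at 0.6% → £1576000 × 0.6% × 9/12 = £7092.0000
Total = £14775.0000

£14775.00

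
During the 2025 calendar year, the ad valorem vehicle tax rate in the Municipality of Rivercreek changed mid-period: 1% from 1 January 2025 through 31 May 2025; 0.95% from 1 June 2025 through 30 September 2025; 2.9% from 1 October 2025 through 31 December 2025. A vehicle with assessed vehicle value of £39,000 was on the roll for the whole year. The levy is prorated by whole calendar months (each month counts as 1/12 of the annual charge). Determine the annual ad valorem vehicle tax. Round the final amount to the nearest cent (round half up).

£568.75

1 January – 31 May 2025: 5 months at 1% → £39,000 × 1% × 5/12 = £162.5000
1 June – 30 September 2025: 4 months at 0.95% → £39,000 × 0.95% × 4/12 = £123.5000
1 October – 31 December 2025: 3 months at 2.9% → £39,000 × 2.9% × 3/12 = £282.7500
Total = £568.7500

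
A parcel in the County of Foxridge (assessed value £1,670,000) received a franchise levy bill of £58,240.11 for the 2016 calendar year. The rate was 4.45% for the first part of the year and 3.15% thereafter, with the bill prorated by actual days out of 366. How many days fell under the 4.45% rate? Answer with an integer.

Let d = days at the first rate; then 366 − d days at the second rate.
£1,670,000 × [4.45%·d + 3.15%·(366−d)] / 366 = £58,240.11
Solving gives d = 95, so the new rate took effect on April 5, 2016.

95 days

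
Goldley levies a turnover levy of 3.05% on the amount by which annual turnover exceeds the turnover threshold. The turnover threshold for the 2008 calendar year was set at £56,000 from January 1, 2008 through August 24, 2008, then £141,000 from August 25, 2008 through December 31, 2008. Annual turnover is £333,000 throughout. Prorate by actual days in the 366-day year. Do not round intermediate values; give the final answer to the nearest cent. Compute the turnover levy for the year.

January 1 – August 24, 2008: 237 days, exemption £56,000 → (£333,000 − £56,000) × 3.05% × 237/366 = £5,470.7500
August 25 – December 31, 2008: 129 days, exemption £141,000 → (£333,000 − £141,000) × 3.05% × 129/366 = £2,064.0000
Total = £7,534.7500

£7,534.75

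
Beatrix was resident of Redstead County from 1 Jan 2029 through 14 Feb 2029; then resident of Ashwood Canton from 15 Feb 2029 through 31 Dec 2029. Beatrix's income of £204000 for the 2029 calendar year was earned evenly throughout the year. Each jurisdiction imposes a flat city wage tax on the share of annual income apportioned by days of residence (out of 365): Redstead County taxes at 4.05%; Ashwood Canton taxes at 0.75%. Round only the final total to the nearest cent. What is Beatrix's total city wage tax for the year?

Redstead County, 1 Jan – 14 Feb 2029: 45 days → £204000 × 4.05% × 45/365 = £1018.6027
Ashwood Canton, 15 Feb – 31 Dec 2029: 320 days → £204000 × 0.75% × 320/365 = £1341.3699
Total = £2359.9726

£2359.97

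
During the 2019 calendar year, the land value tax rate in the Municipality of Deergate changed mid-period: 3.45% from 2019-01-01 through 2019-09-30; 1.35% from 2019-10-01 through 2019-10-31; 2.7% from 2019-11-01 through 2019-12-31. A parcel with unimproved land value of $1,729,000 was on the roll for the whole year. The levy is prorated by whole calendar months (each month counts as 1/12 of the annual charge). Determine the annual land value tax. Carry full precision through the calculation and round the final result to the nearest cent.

$54,463.50

2019-01-01 to 2019-09-30: 9 months at 3.45% → $1,729,000 × 3.45% × 9/12 = $44,737.8750
2019-10-01 to 2019-10-31: 1 month at 1.35% → $1,729,000 × 1.35% × 1/12 = $1,945.1250
2019-11-01 to 2019-12-31: 2 months at 2.7% → $1,729,000 × 2.7% × 2/12 = $7,780.5000
Total = $54,463.5000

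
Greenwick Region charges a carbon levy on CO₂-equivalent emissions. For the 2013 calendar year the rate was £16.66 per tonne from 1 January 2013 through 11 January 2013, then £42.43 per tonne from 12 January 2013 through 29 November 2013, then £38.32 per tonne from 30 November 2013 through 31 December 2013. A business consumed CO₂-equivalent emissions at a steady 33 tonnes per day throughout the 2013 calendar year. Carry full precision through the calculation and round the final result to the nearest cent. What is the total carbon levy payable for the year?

£497374.68

1 January – 11 January 2013: 11 days × 33 tonnes/day = 363 tonnes at £16.66/tonne → £6047.58
12 January – 29 November 2013: 322 days × 33 tonnes/day = 10,626 tonnes at £42.43/tonne → £450861.18
30 November – 31 December 2013: 32 days × 33 tonnes/day = 1,056 tonnes at £38.32/tonne → £40465.92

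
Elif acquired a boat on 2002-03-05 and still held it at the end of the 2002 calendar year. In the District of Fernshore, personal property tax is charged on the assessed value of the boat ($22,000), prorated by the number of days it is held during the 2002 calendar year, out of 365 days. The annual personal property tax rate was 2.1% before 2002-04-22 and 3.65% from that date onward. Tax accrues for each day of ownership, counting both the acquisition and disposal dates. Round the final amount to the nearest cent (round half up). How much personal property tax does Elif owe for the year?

2002-03-05 to 2002-04-21: 48 days at 2.1% → $22,000 × 2.1% × 48/365 = $60.7562
2002-04-22 to 2002-12-31: 254 days at 3.65% → $22,000 × 3.65% × 254/365 = $558.8000
Total = $619.5562

$619.56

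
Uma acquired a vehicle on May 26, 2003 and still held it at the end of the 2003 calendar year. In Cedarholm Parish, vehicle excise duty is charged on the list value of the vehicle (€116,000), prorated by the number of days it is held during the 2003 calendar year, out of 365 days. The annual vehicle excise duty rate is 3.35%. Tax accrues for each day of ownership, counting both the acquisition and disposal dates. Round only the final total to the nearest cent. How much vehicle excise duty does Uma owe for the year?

Days held (May 26 – December 31, 2003): 220 out of 365
Tax = €116,000 × 3.35% × 220/365 = €2,342.2466

€2,342.25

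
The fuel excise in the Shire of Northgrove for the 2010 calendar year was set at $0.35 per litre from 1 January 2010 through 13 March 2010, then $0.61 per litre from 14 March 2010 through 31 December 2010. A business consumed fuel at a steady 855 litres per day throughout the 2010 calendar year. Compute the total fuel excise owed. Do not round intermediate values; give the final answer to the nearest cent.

1 January – 13 March 2010: 72 days × 855 litres/day = 61,560 litres at $0.35/litre → $21,546.00
14 March – 31 December 2010: 293 days × 855 litres/day = 250,515 litres at $0.61/litre → $152,814.15

$174,360.15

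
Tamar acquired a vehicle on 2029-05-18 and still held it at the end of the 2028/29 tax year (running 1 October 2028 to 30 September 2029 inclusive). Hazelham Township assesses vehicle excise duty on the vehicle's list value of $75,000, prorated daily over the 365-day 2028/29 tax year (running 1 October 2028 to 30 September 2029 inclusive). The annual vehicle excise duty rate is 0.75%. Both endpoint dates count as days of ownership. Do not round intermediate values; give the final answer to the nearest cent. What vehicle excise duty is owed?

Days held (2029-05-18 to 2029-09-30): 136 out of 365
Tax = $75,000 × 0.75% × 136/365 = $209.5890

$209.59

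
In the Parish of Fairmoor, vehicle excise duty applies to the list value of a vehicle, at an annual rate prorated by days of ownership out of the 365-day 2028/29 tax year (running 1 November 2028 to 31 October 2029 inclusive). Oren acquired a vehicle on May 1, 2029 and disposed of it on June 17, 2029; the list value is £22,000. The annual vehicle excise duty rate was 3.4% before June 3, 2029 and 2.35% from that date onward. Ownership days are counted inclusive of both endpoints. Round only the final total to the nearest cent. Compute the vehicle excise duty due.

£88.87

May 1 – June 2, 2029: 33 days at 3.4% → £22,000 × 3.4% × 33/365 = £67.6274
June 3 – June 17, 2029: 15 days at 2.35% → £22,000 × 2.35% × 15/365 = £21.2466
Total = £88.8740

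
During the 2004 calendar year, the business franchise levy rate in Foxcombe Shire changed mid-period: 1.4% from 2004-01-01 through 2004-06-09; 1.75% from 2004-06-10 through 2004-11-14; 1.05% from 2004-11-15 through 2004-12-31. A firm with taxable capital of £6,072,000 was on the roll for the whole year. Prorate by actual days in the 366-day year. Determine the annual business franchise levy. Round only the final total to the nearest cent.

£91,453.28

2004-01-01 to 2004-06-09: 161 days at 1.4% → £6,072,000 × 1.4% × 161/366 = £37,394.2295
2004-06-10 to 2004-11-14: 158 days at 1.75% → £6,072,000 × 1.75% × 158/366 = £45,871.8033
2004-11-15 to 2004-12-31: 47 days at 1.05% → £6,072,000 × 1.05% × 47/366 = £8,187.2459
Total = £91,453.2787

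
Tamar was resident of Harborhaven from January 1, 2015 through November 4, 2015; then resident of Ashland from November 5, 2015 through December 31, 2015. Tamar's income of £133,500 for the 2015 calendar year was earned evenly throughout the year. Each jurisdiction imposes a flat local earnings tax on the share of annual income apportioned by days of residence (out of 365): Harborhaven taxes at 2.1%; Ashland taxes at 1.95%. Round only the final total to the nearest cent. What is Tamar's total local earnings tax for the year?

Harborhaven, January 1 – November 4, 2015: 308 days → £133,500 × 2.1% × 308/365 = £2,365.6932
Ashland, November 5 – December 31, 2015: 57 days → £133,500 × 1.95% × 57/365 = £406.5349
Total = £2,772.2281

£2,772.23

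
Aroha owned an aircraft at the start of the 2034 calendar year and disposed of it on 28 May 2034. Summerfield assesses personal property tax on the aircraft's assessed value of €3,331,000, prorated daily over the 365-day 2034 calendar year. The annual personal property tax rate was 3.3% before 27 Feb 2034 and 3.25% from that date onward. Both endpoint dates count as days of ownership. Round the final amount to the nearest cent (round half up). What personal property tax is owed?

1 Jan – 26 Feb 2034: 57 days at 3.3% → €3,331,000 × 3.3% × 57/365 = €17,166.0575
27 Feb – 28 May 2034: 91 days at 3.25% → €3,331,000 × 3.25% × 91/365 = €26,990.2260
Total = €44,156.2836

€44,156.28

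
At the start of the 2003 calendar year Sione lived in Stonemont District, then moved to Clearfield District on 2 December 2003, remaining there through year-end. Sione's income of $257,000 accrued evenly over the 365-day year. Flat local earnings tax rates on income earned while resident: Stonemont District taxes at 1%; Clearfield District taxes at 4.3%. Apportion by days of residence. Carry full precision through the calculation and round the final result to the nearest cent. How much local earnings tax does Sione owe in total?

$3,267.07

Stonemont District, 1 January – 1 December 2003: 335 days → $257,000 × 1% × 335/365 = $2,358.7671
Clearfield District, 2 December – 31 December 2003: 30 days → $257,000 × 4.3% × 30/365 = $908.3014
Total = $3,267.0685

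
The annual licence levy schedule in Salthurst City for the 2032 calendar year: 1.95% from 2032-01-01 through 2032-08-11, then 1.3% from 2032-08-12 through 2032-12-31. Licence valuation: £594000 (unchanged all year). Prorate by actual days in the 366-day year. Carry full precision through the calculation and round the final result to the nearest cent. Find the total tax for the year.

2032-01-01 to 2032-08-11: 224 days at 1.95% → £594000 × 1.95% × 224/366 = £7089.0492
2032-08-12 to 2032-12-31: 142 days at 1.3% → £594000 × 1.3% × 142/366 = £2995.9672
Total = £10085.0164

£10085.02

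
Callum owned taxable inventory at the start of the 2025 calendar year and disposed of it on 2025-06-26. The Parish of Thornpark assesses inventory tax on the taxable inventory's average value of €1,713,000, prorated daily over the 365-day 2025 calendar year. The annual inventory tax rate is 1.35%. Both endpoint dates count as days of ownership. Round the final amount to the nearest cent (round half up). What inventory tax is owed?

Days held (2025-01-01 to 2025-06-26): 177 out of 365
Tax = €1,713,000 × 1.35% × 177/365 = €11,214.2836

€11,214.28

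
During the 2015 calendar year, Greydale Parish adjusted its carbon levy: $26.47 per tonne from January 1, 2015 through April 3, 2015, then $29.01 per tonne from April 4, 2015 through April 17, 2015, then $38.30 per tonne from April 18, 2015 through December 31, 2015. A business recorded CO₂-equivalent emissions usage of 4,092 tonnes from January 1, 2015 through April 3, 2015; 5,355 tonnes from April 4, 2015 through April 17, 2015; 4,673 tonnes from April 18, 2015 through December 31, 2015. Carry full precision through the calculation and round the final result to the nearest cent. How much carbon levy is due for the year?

January 1 – April 3, 2015: 4,092 tonnes at $26.47/tonne → $108,315.24
April 4 – April 17, 2015: 5,355 tonnes at $29.01/tonne → $155,348.55
April 18 – December 31, 2015: 4,673 tonnes at $38.30/tonne → $178,975.90

$442,639.69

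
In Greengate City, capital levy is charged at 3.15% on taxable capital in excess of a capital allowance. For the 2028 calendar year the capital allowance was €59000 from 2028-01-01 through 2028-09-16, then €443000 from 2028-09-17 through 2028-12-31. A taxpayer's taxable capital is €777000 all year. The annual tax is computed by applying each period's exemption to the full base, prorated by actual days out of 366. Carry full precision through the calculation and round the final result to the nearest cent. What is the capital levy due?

€19113.79

2028-01-01 to 2028-09-16: 260 days, exemption €59000 → (€777000 − €59000) × 3.15% × 260/366 = €16066.7213
2028-09-17 to 2028-12-31: 106 days, exemption €443000 → (€777000 − €443000) × 3.15% × 106/366 = €3047.0656
Total = €19113.7869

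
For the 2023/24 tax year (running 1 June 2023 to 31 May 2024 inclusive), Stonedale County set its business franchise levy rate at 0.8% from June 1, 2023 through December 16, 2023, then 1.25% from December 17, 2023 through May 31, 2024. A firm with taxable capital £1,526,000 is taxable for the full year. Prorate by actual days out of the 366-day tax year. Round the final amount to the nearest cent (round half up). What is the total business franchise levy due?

£15,341.30

June 1 – December 16, 2023: 199 days at 0.8% → £1,526,000 × 0.8% × 199/366 = £6,637.6831
December 17, 2023 – May 31, 2024: 167 days at 1.25% → £1,526,000 × 1.25% × 167/366 = £8,703.6202
Total = £15,341.3033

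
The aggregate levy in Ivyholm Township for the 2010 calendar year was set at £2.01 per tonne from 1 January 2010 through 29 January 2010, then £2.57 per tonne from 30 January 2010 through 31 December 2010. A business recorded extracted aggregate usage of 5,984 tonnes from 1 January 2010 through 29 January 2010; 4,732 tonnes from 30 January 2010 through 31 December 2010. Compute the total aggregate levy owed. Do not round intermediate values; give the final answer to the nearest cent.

1 January – 29 January 2010: 5,984 tonnes at £2.01/tonne → £12,027.84
30 January – 31 December 2010: 4,732 tonnes at £2.57/tonne → £12,161.24

£24,189.08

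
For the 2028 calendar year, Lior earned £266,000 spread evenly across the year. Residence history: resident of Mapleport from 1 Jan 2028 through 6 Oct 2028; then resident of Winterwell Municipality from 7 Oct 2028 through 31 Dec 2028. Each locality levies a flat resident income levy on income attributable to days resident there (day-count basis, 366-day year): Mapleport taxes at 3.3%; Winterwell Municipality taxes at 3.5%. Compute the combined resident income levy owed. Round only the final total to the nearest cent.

£8,903.01

Mapleport, 1 Jan – 6 Oct 2028: 280 days → £266,000 × 3.3% × 280/366 = £6,715.4098
Winterwell Municipality, 7 Oct – 31 Dec 2028: 86 days → £266,000 × 3.5% × 86/366 = £2,187.5956
Total = £8,903.0055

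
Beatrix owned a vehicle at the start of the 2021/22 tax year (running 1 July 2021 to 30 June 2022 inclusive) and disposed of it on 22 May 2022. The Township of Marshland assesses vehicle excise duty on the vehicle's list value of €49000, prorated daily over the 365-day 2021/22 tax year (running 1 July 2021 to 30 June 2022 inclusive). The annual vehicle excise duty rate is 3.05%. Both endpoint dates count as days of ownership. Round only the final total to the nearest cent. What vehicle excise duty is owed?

Days held (1 July 2021 – 22 May 2022): 326 out of 365
Tax = €49000 × 3.05% × 326/365 = €1334.8137

€1334.81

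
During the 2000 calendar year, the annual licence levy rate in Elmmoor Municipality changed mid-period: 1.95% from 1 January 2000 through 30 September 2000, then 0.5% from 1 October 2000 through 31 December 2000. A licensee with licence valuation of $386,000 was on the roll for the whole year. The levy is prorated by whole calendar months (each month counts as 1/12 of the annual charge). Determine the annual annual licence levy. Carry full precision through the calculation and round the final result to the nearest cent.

$6,127.75

1 January – 30 September 2000: 9 months at 1.95% → $386,000 × 1.95% × 9/12 = $5,645.2500
1 October – 31 December 2000: 3 months at 0.5% → $386,000 × 0.5% × 3/12 = $482.5000
Total = $6,127.7500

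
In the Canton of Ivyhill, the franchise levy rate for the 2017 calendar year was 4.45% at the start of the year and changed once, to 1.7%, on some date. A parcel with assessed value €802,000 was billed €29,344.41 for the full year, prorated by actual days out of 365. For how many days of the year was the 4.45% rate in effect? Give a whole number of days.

260 days

Let d = days at the first rate; then 365 − d days at the second rate.
€802,000 × [4.45%·d + 1.7%·(365−d)] / 365 = €29,344.41
Solving gives d = 260, so the new rate took effect on September 18, 2017.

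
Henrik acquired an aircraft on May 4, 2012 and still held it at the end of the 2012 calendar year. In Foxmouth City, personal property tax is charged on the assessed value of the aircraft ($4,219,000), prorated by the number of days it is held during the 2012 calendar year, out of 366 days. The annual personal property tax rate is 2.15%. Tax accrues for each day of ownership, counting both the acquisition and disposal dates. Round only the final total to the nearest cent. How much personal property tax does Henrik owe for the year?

Days held (May 4 – December 31, 2012): 242 out of 366
Tax = $4,219,000 × 2.15% × 242/366 = $59,976.6585

$59,976.66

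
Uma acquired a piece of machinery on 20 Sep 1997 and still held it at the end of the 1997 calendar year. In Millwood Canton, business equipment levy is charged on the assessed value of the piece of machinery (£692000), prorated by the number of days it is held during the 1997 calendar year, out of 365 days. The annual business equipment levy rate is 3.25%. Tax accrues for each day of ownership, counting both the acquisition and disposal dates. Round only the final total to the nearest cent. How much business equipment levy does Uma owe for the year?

Days held (20 Sep – 31 Dec 1997): 103 out of 365
Tax = £692000 × 3.25% × 103/365 = £6346.4932

£6346.49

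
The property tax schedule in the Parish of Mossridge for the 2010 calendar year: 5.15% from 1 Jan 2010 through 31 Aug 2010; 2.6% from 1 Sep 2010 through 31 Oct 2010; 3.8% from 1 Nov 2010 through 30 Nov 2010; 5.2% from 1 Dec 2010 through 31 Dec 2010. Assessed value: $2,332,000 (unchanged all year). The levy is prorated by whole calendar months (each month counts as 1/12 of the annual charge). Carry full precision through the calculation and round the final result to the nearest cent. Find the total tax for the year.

$107,660.67

1 Jan – 31 Aug 2010: 8 months at 5.15% → $2,332,000 × 5.15% × 8/12 = $80,065.3333
1 Sep – 31 Oct 2010: 2 months at 2.6% → $2,332,000 × 2.6% × 2/12 = $10,105.3333
1 Nov – 30 Nov 2010: 1 month at 3.8% → $2,332,000 × 3.8% × 1/12 = $7,384.6667
1 Dec – 31 Dec 2010: 1 month at 5.2% → $2,332,000 × 5.2% × 1/12 = $10,105.3333
Total = $107,660.6667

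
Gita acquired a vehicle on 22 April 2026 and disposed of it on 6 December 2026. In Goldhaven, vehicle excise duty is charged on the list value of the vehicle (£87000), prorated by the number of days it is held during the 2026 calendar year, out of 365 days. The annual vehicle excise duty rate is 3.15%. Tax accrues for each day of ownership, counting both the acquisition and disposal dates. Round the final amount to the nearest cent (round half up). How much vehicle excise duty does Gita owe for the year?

Days held (22 April – 6 December 2026): 229 out of 365
Tax = £87000 × 3.15% × 229/365 = £1719.3822

£1719.38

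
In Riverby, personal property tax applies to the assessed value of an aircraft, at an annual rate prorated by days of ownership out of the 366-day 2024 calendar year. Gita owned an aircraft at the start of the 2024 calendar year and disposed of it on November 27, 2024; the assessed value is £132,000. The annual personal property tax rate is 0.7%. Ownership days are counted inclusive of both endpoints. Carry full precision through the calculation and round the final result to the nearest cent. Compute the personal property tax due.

Days held (January 1 – November 27, 2024): 332 out of 366
Tax = £132,000 × 0.7% × 332/366 = £838.1639

£838.16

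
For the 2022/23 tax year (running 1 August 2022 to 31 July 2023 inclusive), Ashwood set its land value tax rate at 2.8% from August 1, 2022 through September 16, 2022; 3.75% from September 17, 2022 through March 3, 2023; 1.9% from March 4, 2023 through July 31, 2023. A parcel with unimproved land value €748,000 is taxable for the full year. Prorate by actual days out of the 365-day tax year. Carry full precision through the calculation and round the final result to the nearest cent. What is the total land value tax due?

€21,448.13

August 1 – September 16, 2022: 47 days at 2.8% → €748,000 × 2.8% × 47/365 = €2,696.8986
September 17, 2022 – March 3, 2023: 168 days at 3.75% → €748,000 × 3.75% × 168/365 = €12,910.6849
March 4 – July 31, 2023: 150 days at 1.9% → €748,000 × 1.9% × 150/365 = €5,840.5479
Total = €21,448.1315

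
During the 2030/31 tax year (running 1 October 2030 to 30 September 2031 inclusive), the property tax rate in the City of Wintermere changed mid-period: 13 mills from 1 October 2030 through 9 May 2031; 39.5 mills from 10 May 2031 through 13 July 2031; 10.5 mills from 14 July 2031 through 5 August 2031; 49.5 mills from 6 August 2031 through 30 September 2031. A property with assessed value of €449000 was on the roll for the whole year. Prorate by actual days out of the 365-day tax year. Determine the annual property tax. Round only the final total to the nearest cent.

1 October 2030 – 9 May 2031: 221 days at 13 mills → €449000 × 1.3% × 221/365 = €3534.1836
10 May – 13 July 2031: 65 days at 39.5 mills → €449000 × 3.95% × 65/365 = €3158.3767
14 July – 5 August 2031: 23 days at 10.5 mills → €449000 × 1.05% × 23/365 = €297.0781
6 August – 30 September 2031: 56 days at 49.5 mills → €449000 × 4.95% × 56/365 = €3409.9397
Total = €10399.5781

€10399.58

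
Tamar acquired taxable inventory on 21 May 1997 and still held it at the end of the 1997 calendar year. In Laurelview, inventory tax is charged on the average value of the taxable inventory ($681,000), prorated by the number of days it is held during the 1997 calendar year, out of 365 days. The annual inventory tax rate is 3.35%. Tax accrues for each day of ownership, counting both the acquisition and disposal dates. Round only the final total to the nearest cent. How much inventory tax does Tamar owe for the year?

Days held (21 May – 31 Dec 1997): 225 out of 365
Tax = $681,000 × 3.35% × 225/365 = $14,063.1164

$14,063.12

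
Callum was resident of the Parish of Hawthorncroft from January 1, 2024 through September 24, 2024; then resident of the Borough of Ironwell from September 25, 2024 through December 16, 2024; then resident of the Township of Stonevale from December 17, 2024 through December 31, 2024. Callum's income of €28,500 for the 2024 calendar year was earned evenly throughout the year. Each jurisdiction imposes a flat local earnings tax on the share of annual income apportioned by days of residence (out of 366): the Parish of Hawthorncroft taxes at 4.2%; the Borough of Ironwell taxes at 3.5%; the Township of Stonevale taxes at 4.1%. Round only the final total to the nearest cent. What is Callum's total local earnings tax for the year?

The Parish of Hawthorncroft, January 1 – September 24, 2024: 268 days → €28,500 × 4.2% × 268/366 = €876.4918
The Borough of Ironwell, September 25 – December 16, 2024: 83 days → €28,500 × 3.5% × 83/366 = €226.2090
The Township of Stonevale, December 17 – December 31, 2024: 15 days → €28,500 × 4.1% × 15/366 = €47.8893
Total = €1,150.5902

€1,150.59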